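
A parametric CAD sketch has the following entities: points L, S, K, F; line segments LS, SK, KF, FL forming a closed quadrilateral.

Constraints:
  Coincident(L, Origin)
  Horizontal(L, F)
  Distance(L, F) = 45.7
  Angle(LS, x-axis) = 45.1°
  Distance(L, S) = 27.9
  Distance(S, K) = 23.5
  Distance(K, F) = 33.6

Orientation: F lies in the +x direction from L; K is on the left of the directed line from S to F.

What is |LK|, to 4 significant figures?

51.17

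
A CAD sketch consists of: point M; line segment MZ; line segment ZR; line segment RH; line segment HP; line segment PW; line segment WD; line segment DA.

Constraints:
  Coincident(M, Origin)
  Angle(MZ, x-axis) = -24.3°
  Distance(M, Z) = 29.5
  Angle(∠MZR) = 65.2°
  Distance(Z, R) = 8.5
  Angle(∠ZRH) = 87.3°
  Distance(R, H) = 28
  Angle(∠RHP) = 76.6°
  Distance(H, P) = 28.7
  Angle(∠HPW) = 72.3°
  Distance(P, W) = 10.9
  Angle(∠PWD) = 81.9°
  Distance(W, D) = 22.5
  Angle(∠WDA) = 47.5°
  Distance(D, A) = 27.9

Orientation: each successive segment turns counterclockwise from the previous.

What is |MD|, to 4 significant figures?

9.989

M is at the origin; MZ runs at -24.3° with length 29.5, so Z = (26.89, -12.14). ∠MZR = 65.2° gives ZR at 90.50° from the x-axis; with |ZR| = 8.5, R = (26.81, -3.640). ∠ZRH = 87.3° gives RH at -176.8° from the x-axis; with |RH| = 28.0, H = (-1.144, -5.203). ∠RHP = 76.6° gives HP at -73.40° from the x-axis; with |HP| = 28.7, P = (7.055, -32.71). ∠HPW = 72.3° gives PW at 34.30° from the x-axis; with |PW| = 10.9, W = (16.06, -26.56). ∠PWD = 81.9° gives WD at 132.4° from the x-axis; with |WD| = 22.5, D = (0.8878, -9.949). Then |MD| = |D − M| = 9.989.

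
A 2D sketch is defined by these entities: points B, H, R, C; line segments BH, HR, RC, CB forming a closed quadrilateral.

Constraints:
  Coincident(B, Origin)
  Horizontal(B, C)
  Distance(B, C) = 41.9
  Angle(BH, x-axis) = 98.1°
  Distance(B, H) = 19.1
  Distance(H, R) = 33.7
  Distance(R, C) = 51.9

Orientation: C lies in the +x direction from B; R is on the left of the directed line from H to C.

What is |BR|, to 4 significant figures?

49.09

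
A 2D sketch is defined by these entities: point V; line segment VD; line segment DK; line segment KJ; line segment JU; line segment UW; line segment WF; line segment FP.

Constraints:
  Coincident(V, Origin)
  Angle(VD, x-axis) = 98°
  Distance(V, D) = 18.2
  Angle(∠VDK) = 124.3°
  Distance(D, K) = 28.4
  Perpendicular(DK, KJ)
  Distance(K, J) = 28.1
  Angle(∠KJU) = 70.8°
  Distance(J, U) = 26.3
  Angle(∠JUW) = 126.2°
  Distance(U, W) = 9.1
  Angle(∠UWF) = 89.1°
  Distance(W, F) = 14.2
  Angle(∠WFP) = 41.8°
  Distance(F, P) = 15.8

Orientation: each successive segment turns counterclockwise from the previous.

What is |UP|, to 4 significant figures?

2.691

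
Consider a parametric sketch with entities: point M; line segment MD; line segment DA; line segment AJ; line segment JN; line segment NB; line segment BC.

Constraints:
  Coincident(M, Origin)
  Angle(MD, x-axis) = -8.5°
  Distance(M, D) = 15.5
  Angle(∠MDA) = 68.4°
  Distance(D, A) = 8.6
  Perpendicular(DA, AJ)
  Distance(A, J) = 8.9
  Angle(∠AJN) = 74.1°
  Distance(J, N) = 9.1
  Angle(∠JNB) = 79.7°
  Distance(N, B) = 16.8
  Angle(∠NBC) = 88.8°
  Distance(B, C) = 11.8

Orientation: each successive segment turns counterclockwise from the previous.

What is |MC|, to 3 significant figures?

21.4

M is at the origin; MD runs at -8.5° with length 15.5, so D = (15.3, -2.29). ∠MDA = 68.4° gives DA at 103° from the x-axis; with |DA| = 8.6, A = (13.4, 6.09). The perpendicularity gives AJ at right angles to DA, so AJ runs at -167°; with |AJ| = 8.9, J = (4.71, 4.07). ∠AJN = 74.1° gives JN at -61.0° from the x-axis; with |JN| = 9.1, N = (9.12, -3.89). ∠JNB = 79.7° gives NB at 39.3° from the x-axis; with |NB| = 16.8, B = (22.1, 6.75). ∠NBC = 88.8° gives BC at 130° from the x-axis; with |BC| = 11.8, C = (14.5, 15.7). Then |MC| = |C − M| = 21.4.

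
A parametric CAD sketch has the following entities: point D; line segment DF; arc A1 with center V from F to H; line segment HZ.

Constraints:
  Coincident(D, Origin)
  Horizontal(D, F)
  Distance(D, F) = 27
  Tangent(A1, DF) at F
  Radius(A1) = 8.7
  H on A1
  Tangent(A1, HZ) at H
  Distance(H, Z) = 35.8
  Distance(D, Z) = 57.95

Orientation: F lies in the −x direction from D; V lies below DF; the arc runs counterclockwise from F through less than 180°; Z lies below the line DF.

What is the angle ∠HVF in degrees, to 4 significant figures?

86.61°

D is at the origin; D and F share the same y with |DF| = 27.0 and F on the −x side, so F = (-27.00, 0.000). A1 meets DF tangentially, so VF is at right angles to DF, so V = F + (0, -8.7) = (-27.00, -8.700). Since VH ⟂ HZ (tangency), |VZ| = √(8.7² + 35.8²) = 36.84 regardless of where H sits on A1. So Z lies on both circle(D, 57.95) and circle(V, 36.84); the below-DF intersection is Z = (-37.80, -43.92). H is the foot of the tangent from Z: H = (-35.68, -8.185).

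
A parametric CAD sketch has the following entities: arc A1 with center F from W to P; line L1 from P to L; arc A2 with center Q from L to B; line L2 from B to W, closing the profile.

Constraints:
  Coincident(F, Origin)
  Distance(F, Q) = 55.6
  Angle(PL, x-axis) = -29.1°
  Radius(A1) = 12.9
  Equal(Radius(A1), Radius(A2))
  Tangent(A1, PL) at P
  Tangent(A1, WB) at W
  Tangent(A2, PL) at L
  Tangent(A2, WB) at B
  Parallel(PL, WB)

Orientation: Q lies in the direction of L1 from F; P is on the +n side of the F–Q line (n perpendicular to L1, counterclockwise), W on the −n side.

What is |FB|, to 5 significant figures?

57.077

Tangency of A1 to both parallel lines with radius 12.9 puts P and W at F ± 12.9·n: P = (6.2737, 11.272), W = (-6.2737, -11.272). Equal radii place L and B the same way about Q: L = Q + 12.9·n = (54.855, -15.769), B = Q − 12.9·n = (42.308, -38.312). Then |FB| = |B − F| = 57.077.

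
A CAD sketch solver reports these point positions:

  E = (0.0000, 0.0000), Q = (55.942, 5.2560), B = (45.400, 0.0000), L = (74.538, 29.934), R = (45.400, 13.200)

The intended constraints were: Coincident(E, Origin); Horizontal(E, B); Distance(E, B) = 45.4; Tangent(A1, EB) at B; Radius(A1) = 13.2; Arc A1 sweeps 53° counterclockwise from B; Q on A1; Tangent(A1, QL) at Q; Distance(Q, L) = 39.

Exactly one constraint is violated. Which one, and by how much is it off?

Distance(Q, L) = 39 — off by 8.10.

E = (0.00, 0.00) ✓; E.y = 0.00, B.y = 0.00 ✓; |EB| = 45.40 ✓; ∠(RB, BE) = 90.00° ✓; |RB| = 13.20 ✓; bearing(R→Q) − bearing(R→B) = 53.00° ✓; |RQ| = 13.20 ✓; ∠(RQ, QL) = 90.00° ✓; |QL| = 30.90 ✗.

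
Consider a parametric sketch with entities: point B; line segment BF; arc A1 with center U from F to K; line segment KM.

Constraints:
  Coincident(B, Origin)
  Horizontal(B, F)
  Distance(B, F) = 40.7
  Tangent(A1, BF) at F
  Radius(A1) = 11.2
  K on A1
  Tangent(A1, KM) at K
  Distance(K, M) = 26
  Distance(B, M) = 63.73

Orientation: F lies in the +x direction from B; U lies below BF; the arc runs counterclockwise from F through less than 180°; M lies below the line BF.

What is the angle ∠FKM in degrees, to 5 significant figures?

111.94°

B is at the origin; B and F share the same y with |BF| = 40.7 and F on the +x side, so F = (40.700, 0.0000). A1 meets BF tangentially, so UF is at right angles to BF, so U = F + (0, -11.2) = (40.700, -11.200). Since UK ⟂ KM (tangency), |UM| = √(11.2² + 26.0²) = 28.310 regardless of where K sits on A1. So M lies on both circle(B, 63.73) and circle(U, 28.310); the below-BF intersection is M = (51.678, -37.294). K is the foot of the tangent from M: K = (32.937, -19.273).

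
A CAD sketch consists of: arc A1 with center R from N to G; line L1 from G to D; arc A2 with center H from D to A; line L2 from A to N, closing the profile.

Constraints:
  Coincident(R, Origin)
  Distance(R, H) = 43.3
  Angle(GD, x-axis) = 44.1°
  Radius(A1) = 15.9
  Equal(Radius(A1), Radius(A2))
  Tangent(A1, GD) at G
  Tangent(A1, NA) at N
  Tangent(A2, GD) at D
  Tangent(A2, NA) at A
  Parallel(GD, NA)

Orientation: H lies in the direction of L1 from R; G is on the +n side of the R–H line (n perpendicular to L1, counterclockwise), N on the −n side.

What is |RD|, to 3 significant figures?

46.1

Tangency of A1 to both parallel lines with radius 15.9 puts G and N at R ± 15.9·n: G = (-11.1, 11.4), N = (11.1, -11.4). Equal radii place D and A the same way about H: D = H + 15.9·n = (20.0, 41.6), A = H − 15.9·n = (42.2, 18.7). Then |RD| = |D − R| = 46.1.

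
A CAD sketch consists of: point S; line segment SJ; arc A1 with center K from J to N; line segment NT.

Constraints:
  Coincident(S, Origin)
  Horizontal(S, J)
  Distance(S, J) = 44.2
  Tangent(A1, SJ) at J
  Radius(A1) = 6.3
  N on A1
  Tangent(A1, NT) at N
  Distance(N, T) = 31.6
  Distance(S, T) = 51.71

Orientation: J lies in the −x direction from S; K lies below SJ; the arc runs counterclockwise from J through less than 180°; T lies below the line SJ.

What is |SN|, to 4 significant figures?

50.66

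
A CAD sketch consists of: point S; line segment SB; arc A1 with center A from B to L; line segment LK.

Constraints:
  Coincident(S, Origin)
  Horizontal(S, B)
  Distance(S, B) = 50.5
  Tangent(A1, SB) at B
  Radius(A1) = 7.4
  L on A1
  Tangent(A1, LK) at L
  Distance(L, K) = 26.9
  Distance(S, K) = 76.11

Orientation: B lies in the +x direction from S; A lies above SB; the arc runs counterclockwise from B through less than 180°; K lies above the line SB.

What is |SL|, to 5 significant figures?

56.724

Checks: |AL| = 7.400 ✓; ∠(AL, LK) = 90.00° ✓; |LK| = 26.90 ✓; |SK| = 76.11 ✓.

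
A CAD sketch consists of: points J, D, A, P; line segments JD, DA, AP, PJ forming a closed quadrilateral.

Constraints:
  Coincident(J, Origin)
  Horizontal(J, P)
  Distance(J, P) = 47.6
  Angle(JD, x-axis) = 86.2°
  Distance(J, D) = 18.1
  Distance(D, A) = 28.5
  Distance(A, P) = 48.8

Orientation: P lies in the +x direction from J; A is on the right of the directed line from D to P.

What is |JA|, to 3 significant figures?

10.4

J is at the origin; JP is horizontal with |JP| = 47.6 and P in +x, so P = (47.6, 0). JD runs at 86.2° with |JD| = 18.1, so D = (1.20, 18.1). A is determined by |DA| = 28.5 and |AP| = 48.8 together: it lies at the intersection of circle(D, 28.5) and circle(P, 48.8). With |DP| = 49.8, the foot of the radical line on DP is 9.14 from D and the perpendicular offset is √(28.5² − 9.14²) = 27.0. Taking the right-of-DP solution: A = (-0.0765, -10.4).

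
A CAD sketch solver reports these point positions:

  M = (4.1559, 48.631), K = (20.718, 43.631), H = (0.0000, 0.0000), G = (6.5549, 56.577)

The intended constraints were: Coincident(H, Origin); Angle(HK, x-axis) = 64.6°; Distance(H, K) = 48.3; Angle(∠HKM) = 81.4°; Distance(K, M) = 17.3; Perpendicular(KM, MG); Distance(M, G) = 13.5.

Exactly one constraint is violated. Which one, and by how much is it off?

Distance(M, G) = 13.5 — off by 5.20.

H = (0.00, 0.00) ✓; HK at 64.60° ✓; |HK| = 48.30 ✓; ∠HKM = 81.40° ✓; |KM| = 17.30 ✓; ∠(KM, MG) = 90.00° ✓; |MG| = 8.300 ✗.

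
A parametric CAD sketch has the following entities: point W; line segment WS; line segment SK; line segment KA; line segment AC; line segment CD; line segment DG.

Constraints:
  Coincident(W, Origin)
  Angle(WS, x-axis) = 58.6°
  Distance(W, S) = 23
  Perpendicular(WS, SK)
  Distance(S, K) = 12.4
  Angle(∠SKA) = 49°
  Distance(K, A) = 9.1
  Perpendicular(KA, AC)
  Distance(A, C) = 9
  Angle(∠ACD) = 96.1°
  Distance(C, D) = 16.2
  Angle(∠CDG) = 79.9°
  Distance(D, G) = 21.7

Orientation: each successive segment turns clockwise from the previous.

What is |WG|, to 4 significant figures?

31.42

∠ACD = 96.1° gives CD at 23.70° from the x-axis; with |CD| = 16.2, D = (26.01, 25.51). ∠CDG = 79.9° gives DG at -76.40° from the x-axis; with |DG| = 21.7, G = (31.11, 4.418). Then |WG| = |G − W| = 31.42.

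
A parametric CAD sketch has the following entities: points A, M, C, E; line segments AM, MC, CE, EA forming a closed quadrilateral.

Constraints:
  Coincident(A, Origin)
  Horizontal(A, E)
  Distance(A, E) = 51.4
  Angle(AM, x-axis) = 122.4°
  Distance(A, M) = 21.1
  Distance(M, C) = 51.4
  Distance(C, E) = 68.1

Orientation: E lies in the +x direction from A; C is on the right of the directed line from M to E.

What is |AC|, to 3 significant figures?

34.4

A is at the origin; AE is horizontal with |AE| = 51.4 and E in +x, so E = (51.4, 0). AM runs at 122.4° with |AM| = 21.1, so M = (-11.3, 17.8). C is determined by |MC| = 51.4 and |CE| = 68.1 together: it lies at the intersection of circle(M, 51.4) and circle(E, 68.1). With |ME| = 65.2, the foot of the radical line on ME is 17.3 from M and the perpendicular offset is √(51.4² − 17.3²) = 48.4. Taking the right-of-ME solution: C = (-7.91, -33.5).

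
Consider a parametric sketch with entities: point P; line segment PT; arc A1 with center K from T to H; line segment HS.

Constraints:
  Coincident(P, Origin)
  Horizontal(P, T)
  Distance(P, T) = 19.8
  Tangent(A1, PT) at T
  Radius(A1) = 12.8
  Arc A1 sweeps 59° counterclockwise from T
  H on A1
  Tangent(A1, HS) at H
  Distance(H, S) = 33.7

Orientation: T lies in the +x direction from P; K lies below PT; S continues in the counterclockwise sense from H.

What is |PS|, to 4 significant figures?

36.12

P is at the origin; P and T share the same y with |PT| = 19.8 and T on the +x side, so T = (19.80, 0.000). The tangent condition forces KT to be normal to PT, so K = T + (0, -12.8) = (19.80, -12.80). On A1, T sits at bearing 90° from K; a 59° counterclockwise sweep puts H at bearing 149°, so H = K + 12.8·(cos 149°, sin 149°) = (8.828, -6.208). A1 meets HS tangentially, so KH is at right angles to HS, so HS runs along (−sin 149°, cos 149°); with |HS| = 33.7, S = (-8.529, -35.09). Then |PS| = |S − P| = 36.12.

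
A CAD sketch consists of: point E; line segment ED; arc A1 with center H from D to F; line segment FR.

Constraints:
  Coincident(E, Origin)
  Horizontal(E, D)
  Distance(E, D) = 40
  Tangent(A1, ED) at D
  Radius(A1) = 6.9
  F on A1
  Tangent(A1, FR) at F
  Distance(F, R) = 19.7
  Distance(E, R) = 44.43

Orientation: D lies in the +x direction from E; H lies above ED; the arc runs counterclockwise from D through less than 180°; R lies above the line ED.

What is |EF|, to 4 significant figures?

47.02

Checks: |HD| = 6.900 ✓; |HF| = 6.900 ✓; ∠(HF, FR) = 90.00° ✓; |FR| = 19.70 ✓; |ER| = 44.43 ✓.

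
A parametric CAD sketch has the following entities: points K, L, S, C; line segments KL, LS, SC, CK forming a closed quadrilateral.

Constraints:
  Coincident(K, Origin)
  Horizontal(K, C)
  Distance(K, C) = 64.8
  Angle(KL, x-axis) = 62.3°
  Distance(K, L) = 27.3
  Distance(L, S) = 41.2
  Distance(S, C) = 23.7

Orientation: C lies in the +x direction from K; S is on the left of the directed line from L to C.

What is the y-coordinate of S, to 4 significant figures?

20.97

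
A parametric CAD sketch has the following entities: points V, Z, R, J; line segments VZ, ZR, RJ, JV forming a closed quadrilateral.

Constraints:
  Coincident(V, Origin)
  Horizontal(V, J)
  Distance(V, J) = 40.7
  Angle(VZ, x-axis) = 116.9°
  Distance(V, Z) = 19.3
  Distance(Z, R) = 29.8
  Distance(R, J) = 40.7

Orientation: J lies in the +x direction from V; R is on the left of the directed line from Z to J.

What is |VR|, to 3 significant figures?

36.8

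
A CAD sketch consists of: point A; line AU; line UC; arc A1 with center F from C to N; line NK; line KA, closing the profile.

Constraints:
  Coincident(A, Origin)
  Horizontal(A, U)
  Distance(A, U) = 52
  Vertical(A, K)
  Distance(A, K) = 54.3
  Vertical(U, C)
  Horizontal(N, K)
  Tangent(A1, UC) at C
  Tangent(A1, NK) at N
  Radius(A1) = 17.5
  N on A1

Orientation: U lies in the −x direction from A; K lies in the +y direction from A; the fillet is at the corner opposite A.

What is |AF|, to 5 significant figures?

50.443

A is at the origin; AU is horizontal with |AU| = 52.0 and U on the −x side, so U = (-52.000, 0.0000). AK is vertical with |AK| = 54.3 and K on the +y side, so K = (0.0000, 54.300). The virtual corner opposite A is at (-52.000, 54.300). A1 meets UC tangentially, so FC is at right angles to UC and the tangent condition forces FN to be normal to NK, with radius 17.5, so the center F sits 17.5 in from both sides at F = (-34.500, 36.800). Then |AF| = |F − A| = 50.443.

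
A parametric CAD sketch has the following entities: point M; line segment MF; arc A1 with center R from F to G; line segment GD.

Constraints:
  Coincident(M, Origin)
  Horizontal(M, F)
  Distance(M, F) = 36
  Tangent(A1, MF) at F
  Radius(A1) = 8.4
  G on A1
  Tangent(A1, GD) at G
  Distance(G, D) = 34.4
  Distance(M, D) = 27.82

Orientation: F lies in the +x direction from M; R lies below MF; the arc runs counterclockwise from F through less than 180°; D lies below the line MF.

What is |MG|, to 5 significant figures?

30.092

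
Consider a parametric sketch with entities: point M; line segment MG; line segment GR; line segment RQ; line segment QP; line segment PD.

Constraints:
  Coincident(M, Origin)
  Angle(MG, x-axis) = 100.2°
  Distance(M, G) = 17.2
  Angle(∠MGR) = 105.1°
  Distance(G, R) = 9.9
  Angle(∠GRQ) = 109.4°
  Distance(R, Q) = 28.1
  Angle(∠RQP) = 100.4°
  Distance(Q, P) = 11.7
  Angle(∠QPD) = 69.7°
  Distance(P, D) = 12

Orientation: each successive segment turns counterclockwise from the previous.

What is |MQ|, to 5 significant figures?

25.697

M is at the origin; MG runs at 100.2° with length 17.2, so G = (-3.0459, 16.928). ∠MGR = 105.1° gives GR at 175.10° from the x-axis; with |GR| = 9.9, R = (-12.910, 17.774). ∠GRQ = 109.4° gives RQ at -114.30° from the x-axis; with |RQ| = 28.1, Q = (-24.473, -7.8366). Then |MQ| = |Q − M| = 25.697.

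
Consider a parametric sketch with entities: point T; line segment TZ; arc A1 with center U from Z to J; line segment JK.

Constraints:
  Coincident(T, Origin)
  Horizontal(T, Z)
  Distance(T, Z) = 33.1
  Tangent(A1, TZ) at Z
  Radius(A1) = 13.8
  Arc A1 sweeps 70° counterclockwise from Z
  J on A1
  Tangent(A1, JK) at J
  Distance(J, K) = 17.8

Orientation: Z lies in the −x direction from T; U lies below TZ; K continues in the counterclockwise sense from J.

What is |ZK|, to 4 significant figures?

32.08

On A1, Z sits at bearing 90° from U; a 70° counterclockwise sweep puts J at bearing 160°, so J = U + 13.8·(cos 160°, sin 160°) = (-46.07, -9.080). Tangency of A1 to JK means the radius UJ is perpendicular to JK, so JK runs along (−sin 160°, cos 160°); with |JK| = 17.8, K = (-52.16, -25.81). Then |ZK| = |K − Z| = 32.08.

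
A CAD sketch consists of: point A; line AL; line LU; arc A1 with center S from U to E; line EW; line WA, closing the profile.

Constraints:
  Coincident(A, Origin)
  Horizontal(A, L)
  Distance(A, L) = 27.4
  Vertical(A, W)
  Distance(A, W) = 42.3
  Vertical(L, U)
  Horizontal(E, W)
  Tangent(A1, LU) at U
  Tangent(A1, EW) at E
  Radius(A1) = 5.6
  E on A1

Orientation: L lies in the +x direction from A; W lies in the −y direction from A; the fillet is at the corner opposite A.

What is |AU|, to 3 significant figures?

45.8

A is at the origin; A and L share the same y with |AL| = 27.4 and L on the +x side, so L = (27.4, 0.00). AW is vertical with |AW| = 42.3 and W on the −y side, so W = (0.00, -42.3). The virtual corner opposite A is at (27.4, -42.3). The tangent condition forces SU to be normal to LU and A1 meets EW tangentially, so SE is at right angles to EW, with radius 5.6, so the center S sits 5.6 in from both sides at S = (21.8, -36.7). That places the tangent points at U = (27.4, -36.7) on LU and E = (21.8, -42.3) on EW. Then |AU| = |U − A| = 45.8.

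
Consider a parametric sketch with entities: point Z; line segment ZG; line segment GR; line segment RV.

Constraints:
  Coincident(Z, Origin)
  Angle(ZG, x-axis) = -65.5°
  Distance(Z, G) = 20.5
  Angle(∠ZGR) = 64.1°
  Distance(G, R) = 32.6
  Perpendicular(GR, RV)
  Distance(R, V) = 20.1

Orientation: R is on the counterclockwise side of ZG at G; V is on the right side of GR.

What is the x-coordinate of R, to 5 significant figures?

29.281

Z is at the origin; ZG runs at -65.5° with length 20.5, so G = 20.5·(cos -65.5°, sin -65.5°) = (8.5012, -18.654). ∠ZGR = 64.1°, so GR runs at -65.5° + (180° − 64.1°) = 50.400° from the x-axis; with |GR| = 32.6, R = G + 32.6·(cos 50.400°, sin 50.400°) = (29.281, 6.4645). So R.x = 29.281.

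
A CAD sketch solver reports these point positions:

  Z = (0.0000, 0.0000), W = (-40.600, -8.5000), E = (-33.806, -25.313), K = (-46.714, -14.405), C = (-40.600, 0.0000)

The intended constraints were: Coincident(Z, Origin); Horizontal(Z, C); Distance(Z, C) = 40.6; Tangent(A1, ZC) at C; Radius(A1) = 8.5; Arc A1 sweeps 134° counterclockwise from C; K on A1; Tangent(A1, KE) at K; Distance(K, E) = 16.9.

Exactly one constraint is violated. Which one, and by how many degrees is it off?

Tangent(A1, KE) at K — off by 5.80°.

Z = (0.00, 0.00) ✓; Z.y = 0.00, C.y = 0.00 ✓; |ZC| = 40.60 ✓; ∠(WC, CZ) = 90.00° ✓; |WC| = 8.500 ✓; bearing(W→K) − bearing(W→C) = 134.0° ✓; |WK| = 8.500 ✓; ∠(WK, KE) = 84.20° ✗; |KE| = 16.90 ✓.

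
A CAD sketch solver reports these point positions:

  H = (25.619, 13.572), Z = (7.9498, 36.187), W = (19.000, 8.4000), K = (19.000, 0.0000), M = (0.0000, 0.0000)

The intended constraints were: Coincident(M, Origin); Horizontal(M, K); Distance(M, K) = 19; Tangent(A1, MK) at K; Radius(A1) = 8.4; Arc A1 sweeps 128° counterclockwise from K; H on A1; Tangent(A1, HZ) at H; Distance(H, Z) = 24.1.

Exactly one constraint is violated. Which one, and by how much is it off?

Distance(H, Z) = 24.1 — off by 4.60.

M = (0.00, 0.00) ✓; M.y = 0.00, K.y = 0.00 ✓; |MK| = 19.00 ✓; ∠(WK, KM) = 90.00° ✓; |WK| = 8.400 ✓; bearing(W→H) − bearing(W→K) = 128.0° ✓; |WH| = 8.400 ✓; ∠(WH, HZ) = 90.00° ✓; |HZ| = 28.70 ✗.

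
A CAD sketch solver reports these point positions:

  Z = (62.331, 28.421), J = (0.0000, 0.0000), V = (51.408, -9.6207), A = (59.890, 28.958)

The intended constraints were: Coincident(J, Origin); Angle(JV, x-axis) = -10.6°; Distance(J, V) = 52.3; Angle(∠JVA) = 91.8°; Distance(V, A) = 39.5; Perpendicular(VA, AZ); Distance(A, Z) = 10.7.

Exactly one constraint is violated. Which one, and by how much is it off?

Distance(A, Z) = 10.7 — off by 8.20.

J = (0.00, 0.00) ✓; JV at -10.60° ✓; |JV| = 52.30 ✓; ∠JVA = 91.80° ✓; |VA| = 39.50 ✓; ∠(VA, AZ) = 90.01° ✓; |AZ| = 2.499 ✗.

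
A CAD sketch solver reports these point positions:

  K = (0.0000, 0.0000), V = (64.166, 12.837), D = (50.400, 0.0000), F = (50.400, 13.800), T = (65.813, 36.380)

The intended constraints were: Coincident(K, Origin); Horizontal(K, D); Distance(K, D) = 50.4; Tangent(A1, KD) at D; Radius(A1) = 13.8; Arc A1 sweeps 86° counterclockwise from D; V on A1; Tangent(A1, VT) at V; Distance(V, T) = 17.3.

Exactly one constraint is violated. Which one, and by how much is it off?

Distance(V, T) = 17.3 — off by 6.30.

K = (0.00, 0.00) ✓; K.y = 0.00, D.y = 0.00 ✓; |KD| = 50.40 ✓; ∠(FD, DK) = 90.00° ✓; |FD| = 13.80 ✓; bearing(F→V) − bearing(F→D) = 86.00° ✓; |FV| = 13.80 ✓; ∠(FV, VT) = 90.00° ✓; |VT| = 23.60 ✗.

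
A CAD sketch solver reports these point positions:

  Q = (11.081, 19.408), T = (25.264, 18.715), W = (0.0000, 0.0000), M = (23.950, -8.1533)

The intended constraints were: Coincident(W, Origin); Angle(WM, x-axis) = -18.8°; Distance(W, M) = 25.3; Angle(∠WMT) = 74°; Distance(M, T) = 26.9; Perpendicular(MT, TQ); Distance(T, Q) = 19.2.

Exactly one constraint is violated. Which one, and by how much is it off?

Distance(T, Q) = 19.2 — off by 5.00.

W = (0.00, 0.00) ✓; WM at -18.80° ✓; |WM| = 25.30 ✓; ∠WMT = 74.00° ✓; |MT| = 26.90 ✓; ∠(MT, TQ) = 90.00° ✓; |TQ| = 14.20 ✗.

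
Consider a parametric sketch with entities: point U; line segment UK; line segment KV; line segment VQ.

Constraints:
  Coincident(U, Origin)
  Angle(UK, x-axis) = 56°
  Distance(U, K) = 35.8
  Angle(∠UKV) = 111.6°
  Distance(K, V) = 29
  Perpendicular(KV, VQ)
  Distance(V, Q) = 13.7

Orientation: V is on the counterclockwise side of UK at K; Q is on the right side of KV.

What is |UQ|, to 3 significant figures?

63.1

∠UKV = 111.6°, so KV runs at 56.0° + (180° − 111.6°) = 124° from the x-axis; with |KV| = 29.0, V = K + 29.0·(cos 124°, sin 124°) = (3.64, 53.6). KV is perpendicular to VQ; with |VQ| = 13.7 on the right of KV, Q = V + 13.7·(0.825, 0.565) = (14.9, 61.3). Then |UQ| = |Q − U| = 63.1.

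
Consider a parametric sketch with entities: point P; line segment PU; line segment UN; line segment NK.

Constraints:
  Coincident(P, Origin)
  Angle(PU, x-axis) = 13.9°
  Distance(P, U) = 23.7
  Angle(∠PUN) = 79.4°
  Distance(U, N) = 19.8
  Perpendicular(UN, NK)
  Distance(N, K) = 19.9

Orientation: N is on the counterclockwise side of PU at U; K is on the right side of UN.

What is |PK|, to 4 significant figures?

45.87

P is at the origin; PU runs at 13.9° with length 23.7, so U = 23.7·(cos 13.9°, sin 13.9°) = (23.01, 5.693). ∠PUN = 79.4°, so UN runs at 13.9° + (180° − 79.4°) = 114.5° from the x-axis; with |UN| = 19.8, N = U + 19.8·(cos 114.5°, sin 114.5°) = (14.80, 23.71). The perpendicularity gives NK at right angles to UN; with |NK| = 19.9 on the right of UN, K = N + 19.9·(0.9100, 0.4147) = (32.90, 31.96). Then |PK| = |K − P| = 45.87.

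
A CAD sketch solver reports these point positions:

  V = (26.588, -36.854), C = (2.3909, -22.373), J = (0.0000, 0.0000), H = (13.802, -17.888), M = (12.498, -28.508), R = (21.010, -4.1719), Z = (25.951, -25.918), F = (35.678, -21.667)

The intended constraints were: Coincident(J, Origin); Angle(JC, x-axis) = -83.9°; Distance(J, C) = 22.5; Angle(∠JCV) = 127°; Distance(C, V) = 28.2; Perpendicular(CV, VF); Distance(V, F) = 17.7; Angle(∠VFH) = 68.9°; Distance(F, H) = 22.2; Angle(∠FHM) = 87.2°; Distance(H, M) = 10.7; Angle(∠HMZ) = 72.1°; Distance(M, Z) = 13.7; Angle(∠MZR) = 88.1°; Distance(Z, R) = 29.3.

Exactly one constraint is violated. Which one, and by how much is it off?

Distance(Z, R) = 29.3 — off by 7.00.

J = (0.00, 0.00) ✓; JC at -83.90° ✓; |JC| = 22.50 ✓; ∠JCV = 127.0° ✓; |CV| = 28.20 ✓; ∠(CV, VF) = 90.00° ✓; |VF| = 17.70 ✓; ∠VFH = 68.90° ✓; |FH| = 22.20 ✓; ∠FHM = 87.20° ✓; |HM| = 10.70 ✓; ∠HMZ = 72.10° ✓; |MZ| = 13.70 ✓; ∠MZR = 88.10° ✓; |ZR| = 22.30 ✗.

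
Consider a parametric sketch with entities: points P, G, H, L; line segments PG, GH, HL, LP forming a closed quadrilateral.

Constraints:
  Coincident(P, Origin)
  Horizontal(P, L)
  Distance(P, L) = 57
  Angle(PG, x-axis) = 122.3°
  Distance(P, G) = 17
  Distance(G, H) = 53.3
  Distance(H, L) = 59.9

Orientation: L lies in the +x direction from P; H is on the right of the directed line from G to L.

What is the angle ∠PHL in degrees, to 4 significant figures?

67.38°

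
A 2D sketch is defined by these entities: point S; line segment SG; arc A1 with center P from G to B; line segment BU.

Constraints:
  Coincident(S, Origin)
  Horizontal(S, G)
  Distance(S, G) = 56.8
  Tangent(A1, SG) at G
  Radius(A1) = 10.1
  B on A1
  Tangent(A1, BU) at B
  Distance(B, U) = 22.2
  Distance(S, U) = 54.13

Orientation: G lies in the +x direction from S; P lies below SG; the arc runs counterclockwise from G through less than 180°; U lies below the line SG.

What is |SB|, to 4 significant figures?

47.62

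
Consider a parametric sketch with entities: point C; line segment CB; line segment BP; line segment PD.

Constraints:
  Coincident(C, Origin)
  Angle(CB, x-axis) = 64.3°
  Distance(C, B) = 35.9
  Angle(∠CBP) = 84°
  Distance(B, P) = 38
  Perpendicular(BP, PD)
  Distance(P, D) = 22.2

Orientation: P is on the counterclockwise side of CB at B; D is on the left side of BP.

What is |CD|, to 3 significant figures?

36.8

C is at the origin; CB runs at 64.3° with length 35.9, so B = 35.9·(cos 64.3°, sin 64.3°) = (15.6, 32.3). ∠CBP = 84.0°, so BP runs at 64.3° + (180° − 84.0°) = 160° from the x-axis; with |BP| = 38.0, P = B + 38.0·(cos 160°, sin 160°) = (-20.2, 45.2). BP ⟂ PD; with |PD| = 22.2 on the left of BP, D = P + 22.2·(-0.337, -0.941) = (-27.7, 24.3). Then |CD| = |D − C| = 36.8.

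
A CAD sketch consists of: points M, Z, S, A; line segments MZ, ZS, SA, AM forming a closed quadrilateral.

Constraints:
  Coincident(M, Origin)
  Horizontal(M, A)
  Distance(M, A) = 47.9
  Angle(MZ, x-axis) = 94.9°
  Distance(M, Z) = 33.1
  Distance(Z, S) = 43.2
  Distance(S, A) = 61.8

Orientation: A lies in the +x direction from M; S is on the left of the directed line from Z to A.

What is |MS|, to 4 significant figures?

67.23

M is at the origin; MA is horizontal with |MA| = 47.9 and A in +x, so A = (47.9, 0). MZ runs at 94.9° with |MZ| = 33.1, so Z = (-2.827, 32.98). S is determined by |ZS| = 43.2 and |SA| = 61.8 together: it lies at the intersection of circle(Z, 43.2) and circle(A, 61.8). With |ZA| = 60.51, the foot of the radical line on ZA is 14.11 from Z and the perpendicular offset is √(43.2² − 14.11²) = 40.83. Taking the left-of-ZA solution: S = (31.26, 59.52).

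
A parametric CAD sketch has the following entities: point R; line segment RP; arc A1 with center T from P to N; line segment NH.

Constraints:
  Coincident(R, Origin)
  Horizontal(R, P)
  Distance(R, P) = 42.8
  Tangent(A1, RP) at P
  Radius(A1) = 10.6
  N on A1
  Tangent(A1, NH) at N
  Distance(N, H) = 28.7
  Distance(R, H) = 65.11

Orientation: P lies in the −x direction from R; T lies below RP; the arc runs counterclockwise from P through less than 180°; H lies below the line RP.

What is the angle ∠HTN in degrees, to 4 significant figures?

69.73°

R is at the origin; RP is horizontal with |RP| = 42.8 and P on the −x side, so P = (-42.80, 0.000). A1 meets RP tangentially, so TP is at right angles to RP, so T = P + (0, -10.6) = (-42.80, -10.60). Since TN ⟂ NH (tangency), |TH| = √(10.6² + 28.7²) = 30.59 regardless of where N sits on A1. So H lies on both circle(R, 65.11) and circle(T, 30.59); the below-RP intersection is H = (-51.41, -39.96). N is the foot of the tangent from H: N = (-53.38, -11.33).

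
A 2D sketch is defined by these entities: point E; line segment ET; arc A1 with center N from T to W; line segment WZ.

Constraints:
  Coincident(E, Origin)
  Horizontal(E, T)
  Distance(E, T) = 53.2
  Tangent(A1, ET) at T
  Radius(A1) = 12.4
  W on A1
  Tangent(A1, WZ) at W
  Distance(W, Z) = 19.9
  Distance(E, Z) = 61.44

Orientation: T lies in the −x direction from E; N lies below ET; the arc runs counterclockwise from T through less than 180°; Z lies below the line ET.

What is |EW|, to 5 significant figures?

65.954

Checks: |NW| = 12.40 ✓; ∠(NW, WZ) = 90.00° ✓; |WZ| = 19.90 ✓; |EZ| = 61.44 ✓.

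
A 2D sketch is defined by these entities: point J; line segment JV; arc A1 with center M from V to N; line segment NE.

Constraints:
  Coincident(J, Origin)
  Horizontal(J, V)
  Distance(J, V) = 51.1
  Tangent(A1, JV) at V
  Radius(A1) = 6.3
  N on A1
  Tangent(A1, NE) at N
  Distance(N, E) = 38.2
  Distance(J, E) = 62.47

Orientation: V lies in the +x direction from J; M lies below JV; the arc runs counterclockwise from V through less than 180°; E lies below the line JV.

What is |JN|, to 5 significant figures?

45.224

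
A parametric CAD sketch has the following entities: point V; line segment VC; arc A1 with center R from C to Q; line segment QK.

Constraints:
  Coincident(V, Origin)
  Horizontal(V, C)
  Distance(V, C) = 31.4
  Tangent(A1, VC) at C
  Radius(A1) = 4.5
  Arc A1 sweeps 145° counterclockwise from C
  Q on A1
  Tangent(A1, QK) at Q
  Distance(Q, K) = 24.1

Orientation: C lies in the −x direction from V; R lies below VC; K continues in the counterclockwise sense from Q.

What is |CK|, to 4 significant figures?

27.91

On A1, C sits at bearing 90° from R; a 145° counterclockwise sweep puts Q at bearing 235°, so Q = R + 4.5·(cos 235°, sin 235°) = (-33.98, -8.186). A1 meets QK tangentially, so RQ is at right angles to QK, so QK runs along (−sin 235°, cos 235°); with |QK| = 24.1, K = (-14.24, -22.01). Then |CK| = |K − C| = 27.91.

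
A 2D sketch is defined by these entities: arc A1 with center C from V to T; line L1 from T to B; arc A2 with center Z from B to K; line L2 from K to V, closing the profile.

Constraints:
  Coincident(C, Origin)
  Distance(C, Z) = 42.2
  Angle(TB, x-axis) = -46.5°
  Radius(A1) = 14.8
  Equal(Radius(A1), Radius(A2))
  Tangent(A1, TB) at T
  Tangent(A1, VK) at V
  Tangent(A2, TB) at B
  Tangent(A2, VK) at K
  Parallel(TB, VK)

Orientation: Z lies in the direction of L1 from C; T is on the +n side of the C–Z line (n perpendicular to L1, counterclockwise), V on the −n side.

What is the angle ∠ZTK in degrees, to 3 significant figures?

15.7°

The slot axis is L1's direction at -46.5°, so u = (cos -46.5°, sin -46.5°) = (0.688, -0.725) and n = (−sin -46.5°, cos -46.5°) = (0.725, 0.688). C is at the origin and Z lies 42.2 along u from C, so Z = 42.2·u = (29.0, -30.6). Tangency of A1 to both parallel lines with radius 14.8 puts T and V at C ± 14.8·n: T = (10.7, 10.2), V = (-10.7, -10.2). Equal radii place B and K the same way about Z: B = Z + 14.8·n = (39.8, -20.4), K = Z − 14.8·n = (18.3, -40.8). Then cos ∠ZTK = TZ·TK / (|TZ||TK|), giving 15.7°.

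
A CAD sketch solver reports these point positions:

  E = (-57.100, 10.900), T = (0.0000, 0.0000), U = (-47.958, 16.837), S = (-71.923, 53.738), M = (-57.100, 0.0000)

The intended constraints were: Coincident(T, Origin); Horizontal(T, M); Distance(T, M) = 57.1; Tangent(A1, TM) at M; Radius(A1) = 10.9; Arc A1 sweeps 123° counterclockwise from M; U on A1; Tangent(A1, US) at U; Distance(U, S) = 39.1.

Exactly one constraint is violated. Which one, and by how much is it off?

Distance(U, S) = 39.1 — off by 4.90.

T = (0.00, 0.00) ✓; T.y = 0.00, M.y = 0.00 ✓; |TM| = 57.10 ✓; ∠(EM, MT) = 90.00° ✓; |EM| = 10.90 ✓; bearing(E→U) − bearing(E→M) = 123.0° ✓; |EU| = 10.90 ✓; ∠(EU, US) = 90.00° ✓; |US| = 44.00 ✗.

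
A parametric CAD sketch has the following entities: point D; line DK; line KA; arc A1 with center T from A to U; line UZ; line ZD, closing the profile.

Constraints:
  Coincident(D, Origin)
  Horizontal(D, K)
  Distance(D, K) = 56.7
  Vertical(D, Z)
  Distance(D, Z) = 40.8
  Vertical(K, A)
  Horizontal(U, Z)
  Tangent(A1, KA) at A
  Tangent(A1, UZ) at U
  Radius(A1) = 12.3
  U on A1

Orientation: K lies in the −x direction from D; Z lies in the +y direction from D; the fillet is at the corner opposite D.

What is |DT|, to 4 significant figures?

52.76

D is at the origin; DK is horizontal with |DK| = 56.7 and K on the −x side, so K = (-56.70, 0.000). D and Z share the same x with |DZ| = 40.8 and Z on the +y side, so Z = (0.000, 40.80). The virtual corner opposite D is at (-56.70, 40.80). Tangency of A1 to KA means the radius TA is perpendicular to KA and since A1 is tangent to UZ there, TU ⟂ UZ, with radius 12.3, so the center T sits 12.3 in from both sides at T = (-44.40, 28.50). Then |DT| = |T − D| = 52.76.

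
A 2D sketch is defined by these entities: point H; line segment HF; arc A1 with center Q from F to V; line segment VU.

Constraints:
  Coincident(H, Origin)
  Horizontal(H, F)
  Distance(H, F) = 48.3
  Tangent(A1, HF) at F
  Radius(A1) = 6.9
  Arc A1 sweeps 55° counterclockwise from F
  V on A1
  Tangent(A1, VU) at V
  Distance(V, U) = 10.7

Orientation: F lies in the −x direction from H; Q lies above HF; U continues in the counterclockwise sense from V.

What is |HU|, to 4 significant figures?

38.34

H is at the origin; H and F share the same y with |HF| = 48.3 and F on the −x side, so F = (-48.30, 0.000). Tangency of A1 to HF means the radius QF is perpendicular to HF, so Q = F + (0, 6.9) = (-48.30, 6.900). On A1, F sits at bearing -90° from Q; a 55° counterclockwise sweep puts V at bearing -35°, so V = Q + 6.9·(cos -35°, sin -35°) = (-42.65, 2.942). Tangency of A1 to VU means the radius QV is perpendicular to VU, so VU runs along (−sin -35°, cos -35°); with |VU| = 10.7, U = (-36.51, 11.71). Then |HU| = |U − H| = 38.34.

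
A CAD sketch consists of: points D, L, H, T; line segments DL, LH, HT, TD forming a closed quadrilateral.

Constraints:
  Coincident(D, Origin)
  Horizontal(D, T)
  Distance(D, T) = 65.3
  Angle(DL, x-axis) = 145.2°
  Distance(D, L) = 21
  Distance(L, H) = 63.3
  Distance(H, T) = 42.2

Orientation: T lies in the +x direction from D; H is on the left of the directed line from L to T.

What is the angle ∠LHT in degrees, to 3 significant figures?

103°

Checks: D.y = 0.00, T.y = 0.00 ✓; |LH| = 63.30 ✓; |HT| = 42.20 ✓.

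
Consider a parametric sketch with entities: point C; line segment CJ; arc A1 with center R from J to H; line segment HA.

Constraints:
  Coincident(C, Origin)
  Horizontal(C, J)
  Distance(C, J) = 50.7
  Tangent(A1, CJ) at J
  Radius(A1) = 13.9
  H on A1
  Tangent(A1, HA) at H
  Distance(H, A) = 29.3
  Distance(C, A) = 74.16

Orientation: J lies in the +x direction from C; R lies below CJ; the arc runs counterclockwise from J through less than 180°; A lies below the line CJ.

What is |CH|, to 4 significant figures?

46.02

C is at the origin; CJ is horizontal with |CJ| = 50.7 and J on the +x side, so J = (50.70, 0.000). A1 meets CJ tangentially, so RJ is at right angles to CJ, so R = J + (0, -13.9) = (50.70, -13.90). Since RH ⟂ HA (tangency), |RA| = √(13.9² + 29.3²) = 32.43 regardless of where H sits on A1. So A lies on both circle(C, 74.16) and circle(R, 32.43); the below-CJ intersection is A = (58.69, -45.33). H is the foot of the tangent from A: H = (40.00, -22.77).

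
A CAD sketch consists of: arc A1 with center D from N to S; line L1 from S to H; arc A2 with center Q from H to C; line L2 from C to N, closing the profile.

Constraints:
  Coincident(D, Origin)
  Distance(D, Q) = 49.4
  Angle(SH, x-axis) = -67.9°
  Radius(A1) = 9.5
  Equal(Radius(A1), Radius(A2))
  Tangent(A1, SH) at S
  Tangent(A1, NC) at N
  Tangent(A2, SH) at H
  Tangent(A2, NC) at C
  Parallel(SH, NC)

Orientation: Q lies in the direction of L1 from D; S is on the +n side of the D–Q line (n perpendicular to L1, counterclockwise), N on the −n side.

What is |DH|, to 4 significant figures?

50.31

Tangency of A1 to both parallel lines with radius 9.5 puts S and N at D ± 9.5·n: S = (8.802, 3.574), N = (-8.802, -3.574). Equal radii place H and C the same way about Q: H = Q + 9.5·n = (27.39, -42.20), C = Q − 9.5·n = (9.783, -49.34). Then |DH| = |H − D| = 50.31.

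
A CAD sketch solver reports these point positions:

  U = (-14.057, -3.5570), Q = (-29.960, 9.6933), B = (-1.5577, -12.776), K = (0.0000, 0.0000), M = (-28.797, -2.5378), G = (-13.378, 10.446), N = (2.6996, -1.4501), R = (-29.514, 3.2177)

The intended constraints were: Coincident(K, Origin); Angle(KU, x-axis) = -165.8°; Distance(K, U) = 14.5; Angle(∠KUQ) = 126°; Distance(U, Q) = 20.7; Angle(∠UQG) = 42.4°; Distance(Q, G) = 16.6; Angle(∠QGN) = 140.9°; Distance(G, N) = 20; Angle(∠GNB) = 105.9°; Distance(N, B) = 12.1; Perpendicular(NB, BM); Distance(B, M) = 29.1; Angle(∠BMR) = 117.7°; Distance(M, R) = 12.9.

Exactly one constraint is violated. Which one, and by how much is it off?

Distance(M, R) = 12.9 — off by 7.10.

K = (0.00, 0.00) ✓; KU at -165.8° ✓; |KU| = 14.50 ✓; ∠KUQ = 126.0° ✓; |UQ| = 20.70 ✓; ∠UQG = 42.40° ✓; |QG| = 16.60 ✓; ∠QGN = 140.9° ✓; |GN| = 20.00 ✓; ∠GNB = 105.9° ✓; |NB| = 12.10 ✓; ∠(NB, BM) = 90.00° ✓; |BM| = 29.10 ✓; ∠BMR = 117.7° ✓; |MR| = 5.800 ✗.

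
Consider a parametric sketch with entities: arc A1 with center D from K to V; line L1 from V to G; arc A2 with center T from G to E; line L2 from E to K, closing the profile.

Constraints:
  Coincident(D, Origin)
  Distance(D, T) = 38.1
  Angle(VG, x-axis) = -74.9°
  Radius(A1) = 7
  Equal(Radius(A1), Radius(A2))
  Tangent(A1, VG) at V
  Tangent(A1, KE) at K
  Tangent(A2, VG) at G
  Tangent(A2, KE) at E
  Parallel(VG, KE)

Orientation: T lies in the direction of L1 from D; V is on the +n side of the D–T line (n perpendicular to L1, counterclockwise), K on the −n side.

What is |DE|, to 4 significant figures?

38.74

The slot axis is L1's direction at -74.9°, so u = (cos -74.9°, sin -74.9°) = (0.2605, -0.9655) and n = (−sin -74.9°, cos -74.9°) = (0.9655, 0.2605). D is at the origin and T lies 38.1 along u from D, so T = 38.1·u = (9.925, -36.78). Tangency of A1 to both parallel lines with radius 7.0 puts V and K at D ± 7.0·n: V = (6.758, 1.824), K = (-6.758, -1.824). Equal radii place G and E the same way about T: G = T + 7.0·n = (16.68, -34.96), E = T − 7.0·n = (3.167, -38.61). Then |DE| = |E − D| = 38.74.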